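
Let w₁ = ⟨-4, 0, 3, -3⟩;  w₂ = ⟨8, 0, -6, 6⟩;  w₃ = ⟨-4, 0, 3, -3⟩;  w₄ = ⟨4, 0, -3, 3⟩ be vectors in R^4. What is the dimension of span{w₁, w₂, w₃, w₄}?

1

Row-reduce the 4×4 matrix with these as rows.
Reduction leaves 1 leading entry, giving rank 1.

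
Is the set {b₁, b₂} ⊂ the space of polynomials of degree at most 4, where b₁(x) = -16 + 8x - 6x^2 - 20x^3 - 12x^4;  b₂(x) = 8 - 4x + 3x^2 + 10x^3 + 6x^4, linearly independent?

linearly dependent

Write each element as a coordinate vector in ℝ⁵ using {1, x, …, x^4}.
Place the vectors as rows of a 2×5 matrix and reduce to echelon form.
The reduction yields 1 nonzero row, so the rank is 1.
Since rank 1 < 2, the set is linearly dependent.
Indeed b₁ + 2b₂ = 0.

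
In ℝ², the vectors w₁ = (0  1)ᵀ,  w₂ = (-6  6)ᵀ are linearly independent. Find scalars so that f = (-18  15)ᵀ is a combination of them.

Solve the system with w₁, w₂ as columns and f as the right-hand side.
The system has the unique solution (α₁, α₂) = (-3, 3).

f = -3w₁ + 3w₂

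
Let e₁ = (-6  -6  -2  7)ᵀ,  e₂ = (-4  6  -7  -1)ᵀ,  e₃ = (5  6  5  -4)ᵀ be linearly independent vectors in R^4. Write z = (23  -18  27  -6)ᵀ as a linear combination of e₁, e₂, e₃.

Solve the system with e₁, e₂, e₃ as columns and z as the right-hand side.
The system has the unique solution (a₁, a₂, a₃) = (-2, -4, -1).

z = -2e₁ - 4e₂ - e₃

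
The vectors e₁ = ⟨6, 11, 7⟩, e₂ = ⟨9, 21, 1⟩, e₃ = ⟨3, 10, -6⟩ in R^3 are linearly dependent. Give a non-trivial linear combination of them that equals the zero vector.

e₁ - e₂ + e₃ = 0

Write the vectors as columns of a matrix and find a nonzero vector in its null space.
One solution (up to scaling) is (1, -1, 1).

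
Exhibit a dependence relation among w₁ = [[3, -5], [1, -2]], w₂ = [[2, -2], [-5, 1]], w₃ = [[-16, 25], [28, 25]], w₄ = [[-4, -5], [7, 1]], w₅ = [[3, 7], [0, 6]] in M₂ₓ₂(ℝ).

Take coordinates with respect to {E₁₁, E₁₂, E₂₁, E₂₂}.
Write the vectors as columns of a matrix and find a nonzero vector in its null space.
The free variable yields coefficients (3, 2, 1, -3, -3) (any nonzero multiple also works).

3w₁ + 2w₂ + w₃ - 3w₄ - 3w₅ = 0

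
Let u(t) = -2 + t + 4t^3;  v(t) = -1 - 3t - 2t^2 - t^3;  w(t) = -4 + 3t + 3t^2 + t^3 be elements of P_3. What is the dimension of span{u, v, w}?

3

Use coordinates relative to {1, t, …, t^3}.
Row-reduce the 3×4 matrix with these as rows.
Reduction leaves 3 leading entries, giving rank 3.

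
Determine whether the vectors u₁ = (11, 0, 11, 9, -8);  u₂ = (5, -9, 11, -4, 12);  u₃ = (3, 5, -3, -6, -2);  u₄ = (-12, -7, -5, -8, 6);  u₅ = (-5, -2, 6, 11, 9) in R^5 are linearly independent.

linearly independent

The matrix [u₁|u₂|u₃|u₄|u₅] has determinant -85492.
A nonzero determinant means the columns are linearly independent.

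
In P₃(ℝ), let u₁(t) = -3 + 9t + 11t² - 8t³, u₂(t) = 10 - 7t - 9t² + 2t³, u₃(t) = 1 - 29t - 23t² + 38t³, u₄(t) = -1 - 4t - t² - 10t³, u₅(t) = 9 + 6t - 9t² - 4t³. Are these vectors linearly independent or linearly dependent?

linearly dependent

Take coordinates with respect to the standard basis {1, t, …, t³}.
There are 5 vectors in a 4-dimensional space, so they cannot be linearly independent.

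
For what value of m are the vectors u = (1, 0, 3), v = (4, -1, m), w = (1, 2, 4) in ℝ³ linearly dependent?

m = 23/2

The vectors are dependent exactly when the determinant of the matrix with rows u, v, w vanishes.
Cofactor expansion gives det = 23 - 2*m.
This vanishes exactly when m = 23/2.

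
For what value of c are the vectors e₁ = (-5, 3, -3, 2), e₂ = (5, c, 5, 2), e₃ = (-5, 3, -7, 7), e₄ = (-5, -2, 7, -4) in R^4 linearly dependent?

c = -8

The set is linearly dependent precisely when det[e₁; e₂; e₃; e₄] = 0.
The determinant works out to 130*c + 1040.
Solving 130*c + 1040 = 0 yields c = -8.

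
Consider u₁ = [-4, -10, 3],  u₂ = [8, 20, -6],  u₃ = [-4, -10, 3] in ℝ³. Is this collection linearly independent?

The matrix [u₁|u₂|u₃] has determinant 0.
A zero determinant means the columns are linearly dependent.

linearly dependent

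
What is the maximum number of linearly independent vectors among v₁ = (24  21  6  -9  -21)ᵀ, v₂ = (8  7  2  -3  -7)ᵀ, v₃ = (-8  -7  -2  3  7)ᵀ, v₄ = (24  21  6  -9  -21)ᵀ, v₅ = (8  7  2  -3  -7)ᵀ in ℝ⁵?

Put the 5×5 matrix [v₁|v₂|v₃|v₄|v₅] into echelon form.
There is 1 pivot column, so rank = 1.

1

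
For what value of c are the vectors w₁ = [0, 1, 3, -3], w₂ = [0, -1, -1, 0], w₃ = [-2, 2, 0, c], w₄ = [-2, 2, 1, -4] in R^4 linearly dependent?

The set is linearly dependent precisely when det[w₁; w₂; w₃; w₄] = 0.
Expanding, det = 4*c + 10.
Setting this to zero gives c = -5/2.

c = -5/2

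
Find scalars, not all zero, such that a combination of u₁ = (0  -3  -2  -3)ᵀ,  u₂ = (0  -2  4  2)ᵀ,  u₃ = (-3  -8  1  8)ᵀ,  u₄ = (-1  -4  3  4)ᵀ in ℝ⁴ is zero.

2u₂ + u₃ - 3u₄ = 0

Solve the homogeneous system with u₁, u₂, u₃, u₄ as columns by row-reducing the coefficient matrix.
One solution (up to scaling) is (0, 2, 1, -3).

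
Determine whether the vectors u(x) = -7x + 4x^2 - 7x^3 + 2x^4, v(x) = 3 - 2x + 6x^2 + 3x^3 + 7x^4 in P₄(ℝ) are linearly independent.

Write each element as a coordinate vector in ℝ⁵ using {1, x, …, x^4}.
Place the vectors as rows of a 2×5 matrix and reduce to echelon form.
The reduction yields 2 nonzero rows, so the rank is 2.
Since rank = 2 (the number of vectors), the set is linearly independent.

linearly independent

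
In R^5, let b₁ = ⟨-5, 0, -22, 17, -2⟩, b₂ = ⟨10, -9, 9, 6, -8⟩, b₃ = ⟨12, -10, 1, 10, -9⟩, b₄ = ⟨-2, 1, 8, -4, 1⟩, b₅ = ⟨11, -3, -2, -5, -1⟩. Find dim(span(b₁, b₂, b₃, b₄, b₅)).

dim = 3

Put the 5×5 matrix [b₁|b₂|b₃|b₄|b₅] into echelon form.
There are 3 pivot columns, so rank = 3.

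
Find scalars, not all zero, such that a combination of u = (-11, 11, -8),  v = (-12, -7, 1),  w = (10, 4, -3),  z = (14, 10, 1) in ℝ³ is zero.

2v + w + z = 0

Solve the homogeneous system with u, v, w, z as columns by row-reducing the coefficient matrix.
A generator of the null space is (0, 2, 1, 1).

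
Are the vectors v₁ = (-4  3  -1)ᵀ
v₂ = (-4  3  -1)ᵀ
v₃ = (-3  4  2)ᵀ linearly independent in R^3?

Two of the vectors are equal, giving an immediate dependence.

linearly dependent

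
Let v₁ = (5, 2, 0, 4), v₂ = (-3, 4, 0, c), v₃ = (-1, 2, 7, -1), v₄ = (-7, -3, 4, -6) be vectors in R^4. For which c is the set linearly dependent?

c = -16/11

Dependence holds iff the 4×4 matrix [v₁ v₂ v₃ v₄] is singular.
Expanding, det = 55*c + 80.
This vanishes exactly when c = -16/11.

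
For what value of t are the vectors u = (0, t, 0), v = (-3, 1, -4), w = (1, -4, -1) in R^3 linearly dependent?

t = 0

The vectors are dependent exactly when the determinant of the matrix with rows u, v, w vanishes.
Expanding, det = -7*t.
This vanishes exactly when t = 0.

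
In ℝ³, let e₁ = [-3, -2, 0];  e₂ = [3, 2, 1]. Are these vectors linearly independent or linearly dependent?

Place the vectors as rows of a 2×3 matrix and reduce to echelon form.
The reduction yields 2 nonzero rows, so the rank is 2.
Since rank = 2 (the number of vectors), the set is linearly independent.

linearly independent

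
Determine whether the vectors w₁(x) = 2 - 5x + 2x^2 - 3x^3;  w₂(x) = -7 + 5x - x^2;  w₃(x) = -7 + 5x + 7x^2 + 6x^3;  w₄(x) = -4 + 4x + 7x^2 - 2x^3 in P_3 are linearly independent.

Take coordinates with respect to the standard basis {1, x, …, x^3}.
The matrix [w₁|w₂|w₃|w₄] has determinant 1810.
A nonzero determinant means the columns are linearly independent.

linearly independent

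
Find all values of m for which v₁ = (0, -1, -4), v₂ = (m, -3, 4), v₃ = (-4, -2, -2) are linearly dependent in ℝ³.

m = -32/3

The vectors are dependent exactly when the determinant of the matrix with rows v₁, v₂, v₃ vanishes.
Cofactor expansion gives det = 6*m + 64.
Setting this to zero gives m = -32/3.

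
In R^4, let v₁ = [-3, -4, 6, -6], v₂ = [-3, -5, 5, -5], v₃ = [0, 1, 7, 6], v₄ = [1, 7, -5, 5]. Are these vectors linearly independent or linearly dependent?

The matrix [v₁|v₂|v₃|v₄] has determinant 338.
A nonzero determinant means the columns are linearly independent.

linearly independent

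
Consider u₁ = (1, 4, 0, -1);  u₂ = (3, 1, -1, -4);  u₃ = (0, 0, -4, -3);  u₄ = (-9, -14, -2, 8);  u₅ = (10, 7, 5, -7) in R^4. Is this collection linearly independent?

There are 5 vectors in a 4-dimensional space, so they cannot be linearly independent.

linearly dependent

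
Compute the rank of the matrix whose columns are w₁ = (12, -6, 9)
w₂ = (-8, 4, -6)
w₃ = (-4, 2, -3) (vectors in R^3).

Apply Gaussian elimination to the matrix whose rows are w₁, w₂, w₃.
There is 1 pivot column, so rank = 1.

1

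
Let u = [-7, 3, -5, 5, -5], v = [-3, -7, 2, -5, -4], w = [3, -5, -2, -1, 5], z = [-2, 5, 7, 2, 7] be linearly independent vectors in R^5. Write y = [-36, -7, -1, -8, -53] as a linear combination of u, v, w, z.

Since u, v, w, z are independent, the coefficients expressing y are uniquely determined by a linear system.
Back-substitution yields (c₁, …, c₄) = (2, 4, -4, -1).

y = 2u + 4v - 4w - z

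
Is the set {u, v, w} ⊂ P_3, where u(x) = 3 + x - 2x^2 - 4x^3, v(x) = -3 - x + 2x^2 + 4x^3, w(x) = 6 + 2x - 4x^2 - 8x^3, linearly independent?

Write each element as a coordinate vector in ℝ⁴ using {1, x, …, x^3}.
One vector is a scalar multiple of another, so the set is dependent.

linearly dependent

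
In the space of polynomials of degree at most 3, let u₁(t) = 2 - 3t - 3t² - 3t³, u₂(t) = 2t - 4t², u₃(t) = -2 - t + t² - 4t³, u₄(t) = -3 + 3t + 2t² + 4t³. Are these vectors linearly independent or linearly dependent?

Take coordinates with respect to the standard basis {1, t, …, t³}.
The matrix [u₁|u₂|u₃|u₄] has determinant -134.
A nonzero determinant means the columns are linearly independent.

linearly independent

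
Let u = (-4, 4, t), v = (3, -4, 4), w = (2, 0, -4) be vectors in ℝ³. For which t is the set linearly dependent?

t = -2

The set is linearly dependent precisely when det[u; v; w] = 0.
Expanding, det = 8*t + 16.
Solving 8*t + 16 = 0 yields t = -2.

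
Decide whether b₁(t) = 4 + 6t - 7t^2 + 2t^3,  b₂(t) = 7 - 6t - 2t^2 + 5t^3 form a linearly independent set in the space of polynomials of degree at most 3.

linearly independent

Take coordinates with respect to the standard basis {1, t, …, t^3}.
Row-reduce the matrix whose columns are b₁, b₂.
The reduction yields 2 nonzero rows, so the rank is 2.
Since rank = 2 (the number of vectors), the set is linearly independent.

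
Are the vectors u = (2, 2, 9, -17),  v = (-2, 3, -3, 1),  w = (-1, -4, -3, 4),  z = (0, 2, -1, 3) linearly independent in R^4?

linearly dependent

The matrix [u|v|w|z] has determinant 0.
A zero determinant means the columns are linearly dependent.
Indeed u + 2w + 3z = 0.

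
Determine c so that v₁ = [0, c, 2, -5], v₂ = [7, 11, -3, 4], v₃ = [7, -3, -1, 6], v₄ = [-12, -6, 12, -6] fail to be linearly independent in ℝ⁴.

c = 57

The vectors are dependent exactly when the determinant of the matrix with rows v₁, v₂, v₃, v₄ vanishes.
Cofactor expansion gives det = 84*c - 4788.
This vanishes exactly when c = 57.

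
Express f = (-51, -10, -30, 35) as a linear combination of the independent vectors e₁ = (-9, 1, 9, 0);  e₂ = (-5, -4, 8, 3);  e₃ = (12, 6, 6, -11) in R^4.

Since e₁, e₂, e₃ are independent, the coefficients expressing f are uniquely determined by a linear system.
The system has the unique solution (c₁, c₂, c₃) = (2, -3, -4).

f = 2e₁ - 3e₂ - 4e₃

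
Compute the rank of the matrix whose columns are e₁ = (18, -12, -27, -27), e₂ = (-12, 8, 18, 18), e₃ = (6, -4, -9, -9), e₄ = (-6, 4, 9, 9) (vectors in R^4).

Apply Gaussian elimination to the matrix whose rows are e₁, e₂, e₃, e₄.
Exactly 1 pivot survives; hence the rank is 1.

rank 1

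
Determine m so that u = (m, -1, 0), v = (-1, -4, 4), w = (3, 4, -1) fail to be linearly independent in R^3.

m = -11/12

Place the vectors as rows of a 3×3 matrix; dependence ⇔ determinant zero.
Cofactor expansion gives det = -12*m - 11.
Solving -12*m - 11 = 0 yields m = -11/12.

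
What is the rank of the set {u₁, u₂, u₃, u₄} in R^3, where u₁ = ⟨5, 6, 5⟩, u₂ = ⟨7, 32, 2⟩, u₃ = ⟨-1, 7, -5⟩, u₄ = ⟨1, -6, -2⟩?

Row-reduce the 4×3 matrix with these as rows.
The echelon form has 3 nonzero rows, so the rank is 3.
(With 4 elements in a 3-dimensional space the rank is at most 3.)

rank 3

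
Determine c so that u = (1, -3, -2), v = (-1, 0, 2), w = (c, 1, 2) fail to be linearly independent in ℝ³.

c = -1

Dependence holds iff the 3×3 matrix [u v w] is singular.
The determinant works out to -6*c - 6.
This vanishes exactly when c = -1.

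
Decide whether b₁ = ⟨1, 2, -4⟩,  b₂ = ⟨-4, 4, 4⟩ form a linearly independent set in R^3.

Place the vectors as rows of a 2×3 matrix and reduce to echelon form.
The reduction yields 2 nonzero rows, so the rank is 2.
Since rank = 2 (the number of vectors), the set is linearly independent.

linearly independent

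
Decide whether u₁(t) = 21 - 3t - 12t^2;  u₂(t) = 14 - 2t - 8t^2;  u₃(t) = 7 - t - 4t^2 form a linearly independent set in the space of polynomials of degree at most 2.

Write each element as a coordinate vector in ℝ³ using {1, t, t^2}.
Place the vectors as rows of a 3×3 matrix and reduce to echelon form.
The reduction yields 1 nonzero row, so the rank is 1.
Since rank 1 < 3, the set is linearly dependent.

linearly dependent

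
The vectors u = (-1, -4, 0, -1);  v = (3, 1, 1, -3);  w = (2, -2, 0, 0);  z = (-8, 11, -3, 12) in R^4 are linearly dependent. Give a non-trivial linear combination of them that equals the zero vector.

3u + 3v + w + z = 0

Set up α₁u + … + α₄z = 0 and solve the homogeneous system.
One solution (up to scaling) is (3, 3, 1, 1).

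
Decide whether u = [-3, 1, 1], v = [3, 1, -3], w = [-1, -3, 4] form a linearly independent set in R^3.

linearly independent

Place the vectors as rows of a 3×3 matrix and reduce to echelon form.
The reduction yields 3 nonzero rows, so the rank is 3.
Since rank = 3 (the number of vectors), the set is linearly independent.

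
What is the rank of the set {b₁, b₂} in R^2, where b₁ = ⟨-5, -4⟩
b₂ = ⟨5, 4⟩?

Apply Gaussian elimination to the matrix whose rows are b₁, b₂.
The echelon form has 1 nonzero row, so the rank is 1.

rank 1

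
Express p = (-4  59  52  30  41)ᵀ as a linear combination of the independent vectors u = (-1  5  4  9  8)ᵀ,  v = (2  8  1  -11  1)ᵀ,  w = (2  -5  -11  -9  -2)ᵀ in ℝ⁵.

Set up the augmented matrix [u | v | w | p] and row-reduce.
Row-reducing the augmented matrix gives the unique coefficients (α₁, α₂, α₃) = (4, 3, -3).

p = 4u + 3v - 3w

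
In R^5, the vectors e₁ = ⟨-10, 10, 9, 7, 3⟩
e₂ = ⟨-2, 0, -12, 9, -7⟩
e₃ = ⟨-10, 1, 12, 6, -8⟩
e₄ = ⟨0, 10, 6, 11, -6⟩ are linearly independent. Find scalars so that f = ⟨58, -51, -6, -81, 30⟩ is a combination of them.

Solve the system with e₁, e₂, e₃, e₄ as columns and f as the right-hand side.
The system has the unique solution (a₁, …, a₄) = (-4, -4, -1, -1).

f = -4e₁ - 4e₂ - e₃ - e₄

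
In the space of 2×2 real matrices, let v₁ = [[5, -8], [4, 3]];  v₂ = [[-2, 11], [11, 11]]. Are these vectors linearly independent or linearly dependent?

linearly independent

Take coordinates with respect to the standard basis {E₁₁, E₁₂, E₂₁, E₂₂}.
Row-reduce the matrix whose columns are v₁, v₂.
The reduction yields 2 nonzero rows, so the rank is 2.
Since rank = 2 (the number of vectors), the set is linearly independent.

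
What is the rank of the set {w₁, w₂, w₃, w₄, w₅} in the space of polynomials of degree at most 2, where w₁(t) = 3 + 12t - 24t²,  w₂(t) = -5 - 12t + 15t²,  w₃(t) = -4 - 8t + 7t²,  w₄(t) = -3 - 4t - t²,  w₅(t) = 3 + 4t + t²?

rank 2

Pass to coordinate vectors with respect to the basis {1, t, t²}.
Apply Gaussian elimination to the matrix whose rows are w₁, w₂, w₃, w₄, w₅.
The echelon form has 2 nonzero rows, so the rank is 2.
(With 5 elements in a 3-dimensional space the rank is at most 3.)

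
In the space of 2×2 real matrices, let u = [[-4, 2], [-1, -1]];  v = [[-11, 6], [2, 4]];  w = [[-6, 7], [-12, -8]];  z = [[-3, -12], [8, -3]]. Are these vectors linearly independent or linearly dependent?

Take coordinates with respect to the standard basis {E₁₁, E₁₂, E₂₁, E₂₂}.
Place the vectors as rows of a 4×4 matrix and reduce to echelon form.
The reduction yields 4 nonzero rows, so the rank is 4.
Since rank = 4 (the number of vectors), the set is linearly independent.

linearly independent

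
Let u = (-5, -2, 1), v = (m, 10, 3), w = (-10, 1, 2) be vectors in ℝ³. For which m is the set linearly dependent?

m = -15

Dependence holds iff the 3×3 matrix [u v w] is singular.
The determinant works out to 5*m + 75.
Setting this to zero gives m = -15.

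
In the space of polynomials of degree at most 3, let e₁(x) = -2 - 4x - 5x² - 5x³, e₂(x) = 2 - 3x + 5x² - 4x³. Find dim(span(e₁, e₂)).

2

Pass to coordinate vectors with respect to the basis {1, x, …, x³}.
Form the matrix with e₁, e₂ as columns and reduce.
Exactly 2 pivots survive; hence the rank is 2.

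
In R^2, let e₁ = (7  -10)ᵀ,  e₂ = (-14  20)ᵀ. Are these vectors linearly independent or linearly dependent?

linearly dependent

Row-reduce the matrix whose columns are e₁, e₂.
The reduction yields 1 nonzero row, so the rank is 1.
Since rank 1 < 2, the set is linearly dependent.
Indeed 2e₁ + e₂ = 0.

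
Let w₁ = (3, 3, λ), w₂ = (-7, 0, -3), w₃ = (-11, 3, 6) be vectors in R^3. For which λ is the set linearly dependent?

λ = 12

The set is linearly dependent precisely when det[w₁; w₂; w₃] = 0.
The determinant works out to 252 - 21*λ.
This vanishes exactly when λ = 12.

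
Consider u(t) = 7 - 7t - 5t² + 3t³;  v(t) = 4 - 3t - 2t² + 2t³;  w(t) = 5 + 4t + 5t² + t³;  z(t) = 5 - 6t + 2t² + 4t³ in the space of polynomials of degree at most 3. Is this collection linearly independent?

Take coordinates with respect to the standard basis {1, t, …, t³}.
The matrix [u|v|w|z] has determinant 180.
A nonzero determinant means the columns are linearly independent.

linearly independent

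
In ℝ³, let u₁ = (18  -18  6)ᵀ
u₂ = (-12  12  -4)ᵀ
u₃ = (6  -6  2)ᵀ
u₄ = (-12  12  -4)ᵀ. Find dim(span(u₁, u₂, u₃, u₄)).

Apply Gaussian elimination to the matrix whose rows are u₁, u₂, u₃, u₄.
Exactly 1 pivot survives; hence the rank is 1.
(With 4 elements in a 3-dimensional space the rank is at most 3.)

dim = 1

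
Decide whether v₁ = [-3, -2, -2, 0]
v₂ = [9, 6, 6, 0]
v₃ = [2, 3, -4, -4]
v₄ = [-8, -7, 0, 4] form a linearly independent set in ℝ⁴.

One vector is a scalar multiple of another, so the set is dependent.

linearly dependent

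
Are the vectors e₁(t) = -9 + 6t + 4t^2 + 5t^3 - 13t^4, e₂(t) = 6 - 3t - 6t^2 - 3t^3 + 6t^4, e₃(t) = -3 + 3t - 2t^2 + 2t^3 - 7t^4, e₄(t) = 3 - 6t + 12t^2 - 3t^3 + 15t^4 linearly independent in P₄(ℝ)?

linearly dependent

Take coordinates with respect to the standard basis {1, t, …, t^4}.
Place the vectors as rows of a 4×5 matrix and reduce to echelon form.
The reduction yields 2 nonzero rows, so the rank is 2.
Since rank 2 < 4, the set is linearly dependent.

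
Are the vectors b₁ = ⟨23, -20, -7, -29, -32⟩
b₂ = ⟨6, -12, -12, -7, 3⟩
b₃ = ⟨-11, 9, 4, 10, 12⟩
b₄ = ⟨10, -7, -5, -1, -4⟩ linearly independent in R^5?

linearly dependent

Place the vectors as rows of a 4×5 matrix and reduce to echelon form.
The reduction yields 3 nonzero rows, so the rank is 3.
Since rank 3 < 4, the set is linearly dependent.
Indeed b₁ + 3b₃ + b₄ = 0.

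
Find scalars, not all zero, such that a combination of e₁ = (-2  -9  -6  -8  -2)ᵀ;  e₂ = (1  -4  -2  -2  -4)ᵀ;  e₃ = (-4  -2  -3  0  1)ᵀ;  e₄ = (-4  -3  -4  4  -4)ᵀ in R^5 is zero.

e₁ - 2e₂ - 2e₃ + e₄ = 0

Write the vectors as columns of a matrix and find a nonzero vector in its null space.
A generator of the null space is (1, -2, -2, 1).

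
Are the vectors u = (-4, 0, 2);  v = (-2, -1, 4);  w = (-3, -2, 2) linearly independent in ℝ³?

linearly independent

The matrix [u|v|w] has determinant -22.
A nonzero determinant means the columns are linearly independent.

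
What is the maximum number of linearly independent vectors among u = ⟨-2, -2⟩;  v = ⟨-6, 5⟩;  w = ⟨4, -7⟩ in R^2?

2

Put the 2×3 matrix [u|v|w] into echelon form.
Exactly 2 pivots survive; hence the rank is 2.
(With 3 elements in a 2-dimensional space the rank is at most 2.)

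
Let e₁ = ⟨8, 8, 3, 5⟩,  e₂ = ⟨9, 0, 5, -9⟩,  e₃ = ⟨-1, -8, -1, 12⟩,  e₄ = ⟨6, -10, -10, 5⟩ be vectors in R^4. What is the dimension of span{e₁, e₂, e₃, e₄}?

4

Form the matrix with e₁, e₂, e₃, e₄ as columns and reduce.
There are 4 pivot columns, so rank = 4.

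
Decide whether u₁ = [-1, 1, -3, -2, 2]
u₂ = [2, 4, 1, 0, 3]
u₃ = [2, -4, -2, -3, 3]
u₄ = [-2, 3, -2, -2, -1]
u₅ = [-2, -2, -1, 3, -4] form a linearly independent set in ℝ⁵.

linearly independent

Row-reduce the matrix whose columns are u₁, u₂, u₃, u₄, u₅.
The reduction yields 5 nonzero rows, so the rank is 5.
Since rank = 5 (the number of vectors), the set is linearly independent.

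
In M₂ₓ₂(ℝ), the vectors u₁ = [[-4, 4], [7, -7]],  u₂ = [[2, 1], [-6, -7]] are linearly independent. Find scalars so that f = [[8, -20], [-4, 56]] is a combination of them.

Work in coordinates with respect to the standard basis {E₁₁, E₁₂, E₂₁, E₂₂}.
Set up the augmented matrix [u₁ | u₂ | f] and row-reduce.
The system has the unique solution (a₁, a₂) = (-4, -4).

f = -4u₁ - 4u₂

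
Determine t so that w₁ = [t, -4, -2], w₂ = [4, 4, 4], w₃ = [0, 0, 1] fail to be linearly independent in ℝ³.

t = -4

The vectors are dependent exactly when the determinant of the matrix with rows w₁, w₂, w₃ vanishes.
Cofactor expansion gives det = 4*t + 16.
Solving 4*t + 16 = 0 yields t = -4.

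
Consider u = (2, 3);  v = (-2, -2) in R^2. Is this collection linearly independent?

Place the vectors as rows of a 2×2 matrix and reduce to echelon form.
The reduction yields 2 nonzero rows, so the rank is 2.
Since rank = 2 (the number of vectors), the set is linearly independent.

linearly independent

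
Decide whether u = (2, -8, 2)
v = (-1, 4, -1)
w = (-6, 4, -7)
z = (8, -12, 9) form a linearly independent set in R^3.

linearly dependent

There are 4 vectors in a 3-dimensional space, so they cannot be linearly independent.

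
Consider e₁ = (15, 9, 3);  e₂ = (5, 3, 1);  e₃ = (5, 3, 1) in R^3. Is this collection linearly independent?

Form the 3×3 matrix with these as columns; its determinant is 0.
A zero determinant means the columns are linearly dependent.

linearly dependent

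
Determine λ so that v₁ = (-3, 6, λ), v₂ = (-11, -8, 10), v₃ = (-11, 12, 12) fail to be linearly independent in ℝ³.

λ = 39/11

Dependence holds iff the 3×3 matrix [v₁ v₂ v₃] is singular.
Expanding, det = 780 - 220*λ.
Setting this to zero gives λ = 39/11.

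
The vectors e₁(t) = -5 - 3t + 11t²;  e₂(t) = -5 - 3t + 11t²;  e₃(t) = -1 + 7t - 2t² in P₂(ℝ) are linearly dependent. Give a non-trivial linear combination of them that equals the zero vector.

Pass to coordinate vectors relative to the basis {1, t, t²}.
Write the vectors as columns of a matrix and find a nonzero vector in its null space.
The free variable yields coefficients (1, -1, 0) (any nonzero multiple also works).

e₁ - e₂ = 0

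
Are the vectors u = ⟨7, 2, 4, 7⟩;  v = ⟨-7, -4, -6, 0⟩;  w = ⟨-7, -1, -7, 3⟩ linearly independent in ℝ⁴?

Row-reduce the matrix whose columns are u, v, w.
The reduction yields 3 nonzero rows, so the rank is 3.
Since rank = 3 (the number of vectors), the set is linearly independent.

linearly independent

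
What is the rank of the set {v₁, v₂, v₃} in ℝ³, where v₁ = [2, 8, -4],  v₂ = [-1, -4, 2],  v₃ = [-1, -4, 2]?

Form the matrix with v₁, v₂, v₃ as columns and reduce.
Exactly 1 pivot survives; hence the rank is 1.

rank 1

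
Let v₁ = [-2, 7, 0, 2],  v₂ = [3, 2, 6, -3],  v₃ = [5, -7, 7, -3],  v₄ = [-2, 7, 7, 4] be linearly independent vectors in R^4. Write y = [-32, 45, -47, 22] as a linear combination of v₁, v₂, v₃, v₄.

Write y = α₁v₁ + … + α₄v₄ and equate components.
Row-reducing the augmented matrix gives the unique coefficients (α₁, …, α₄) = (4, -2, -4, -1).

y = 4v₁ - 2v₂ - 4v₃ - v₄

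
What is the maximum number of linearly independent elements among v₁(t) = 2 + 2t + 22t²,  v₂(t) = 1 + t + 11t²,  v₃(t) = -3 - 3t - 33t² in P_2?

Use coordinates relative to {1, t, t²}.
Put the 3×3 matrix [v₁|v₂|v₃] into echelon form.
Reduction leaves 1 leading entry, giving rank 1.

1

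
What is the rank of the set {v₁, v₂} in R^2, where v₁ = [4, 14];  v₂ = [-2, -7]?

Put the 2×2 matrix [v₁|v₂] into echelon form.
There is 1 pivot column, so rank = 1.

1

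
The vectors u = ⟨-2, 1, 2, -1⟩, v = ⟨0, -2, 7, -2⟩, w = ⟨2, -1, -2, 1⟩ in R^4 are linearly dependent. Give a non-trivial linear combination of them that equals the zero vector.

u + w = 0

Solve the homogeneous system with u, v, w as columns by row-reducing the coefficient matrix.
One solution (up to scaling) is (1, 0, 1).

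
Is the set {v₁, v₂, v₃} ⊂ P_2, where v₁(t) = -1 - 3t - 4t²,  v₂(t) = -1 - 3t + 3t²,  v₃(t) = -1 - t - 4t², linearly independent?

Write each element as a coordinate vector in ℝ³ using {1, t, t²}.
Form the 3×3 matrix with these as columns; its determinant is 14.
A nonzero determinant means the columns are linearly independent.

linearly independent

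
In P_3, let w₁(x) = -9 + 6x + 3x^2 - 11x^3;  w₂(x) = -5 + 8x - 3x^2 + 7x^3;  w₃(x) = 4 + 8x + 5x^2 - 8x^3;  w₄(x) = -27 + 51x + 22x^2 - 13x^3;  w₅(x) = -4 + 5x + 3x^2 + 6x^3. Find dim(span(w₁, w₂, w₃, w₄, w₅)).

Pass to coordinate vectors with respect to the basis {1, x, …, x^3}.
Row-reduce the 5×4 matrix with these as rows.
Exactly 4 pivots survive; hence the rank is 4.
(With 5 elements in a 4-dimensional space the rank is at most 4.)

dim = 4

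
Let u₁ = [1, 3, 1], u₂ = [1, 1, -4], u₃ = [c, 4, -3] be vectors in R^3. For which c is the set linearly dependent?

Place the vectors as rows of a 3×3 matrix; dependence ⇔ determinant zero.
Cofactor expansion gives det = 26 - 13*c.
This vanishes exactly when c = 2.

c = 2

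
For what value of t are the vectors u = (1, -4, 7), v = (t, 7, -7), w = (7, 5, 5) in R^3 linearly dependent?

t = 7/5

The set is linearly dependent precisely when det[u; v; w] = 0.
Cofactor expansion gives det = 55*t - 77.
This vanishes exactly when t = 7/5.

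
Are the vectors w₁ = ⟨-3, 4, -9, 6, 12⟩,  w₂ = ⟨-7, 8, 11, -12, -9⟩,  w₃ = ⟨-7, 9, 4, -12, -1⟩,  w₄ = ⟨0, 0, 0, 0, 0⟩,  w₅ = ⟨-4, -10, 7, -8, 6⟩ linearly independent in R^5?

One of the vectors is the zero vector, so the set is linearly dependent.

linearly dependent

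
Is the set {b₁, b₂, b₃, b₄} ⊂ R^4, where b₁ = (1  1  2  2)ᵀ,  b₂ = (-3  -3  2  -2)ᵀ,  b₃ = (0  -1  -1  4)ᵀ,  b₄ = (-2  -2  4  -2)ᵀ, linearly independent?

linearly independent

Place the vectors as rows of a 4×4 matrix and reduce to echelon form.
The reduction yields 4 nonzero rows, so the rank is 4.
Since rank = 4 (the number of vectors), the set is linearly independent.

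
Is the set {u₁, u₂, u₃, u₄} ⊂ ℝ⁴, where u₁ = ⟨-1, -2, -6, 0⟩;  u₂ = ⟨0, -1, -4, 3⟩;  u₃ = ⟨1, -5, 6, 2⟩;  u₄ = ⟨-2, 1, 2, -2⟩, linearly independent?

The matrix [u₁|u₂|u₃|u₄] has determinant 250.
A nonzero determinant means the columns are linearly independent.

linearly independent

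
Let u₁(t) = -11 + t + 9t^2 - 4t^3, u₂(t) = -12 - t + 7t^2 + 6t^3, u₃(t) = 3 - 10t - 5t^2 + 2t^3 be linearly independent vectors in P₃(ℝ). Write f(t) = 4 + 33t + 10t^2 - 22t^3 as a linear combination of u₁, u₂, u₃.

Identify each element with its coordinate vector in ℝ⁴ via {1, t, …, t^3}.
Since u₁, u₂, u₃ are independent, the coefficients expressing f are uniquely determined by a linear system.
Row-reducing the augmented matrix gives the unique coefficients (a₁, a₂, a₃) = (1, -2, -3).

f = u₁ - 2u₂ - 3u₃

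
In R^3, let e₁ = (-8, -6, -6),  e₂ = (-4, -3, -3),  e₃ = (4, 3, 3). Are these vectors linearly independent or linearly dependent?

linearly dependent

Place the vectors as rows of a 3×3 matrix and reduce to echelon form.
The reduction yields 1 nonzero row, so the rank is 1.
Since rank 1 < 3, the set is linearly dependent.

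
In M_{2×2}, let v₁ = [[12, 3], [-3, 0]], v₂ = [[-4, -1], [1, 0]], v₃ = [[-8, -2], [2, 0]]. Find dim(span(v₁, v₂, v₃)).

dim = 1

Use coordinates relative to {E₁₁, E₁₂, E₂₁, E₂₂}.
Row-reduce the 3×4 matrix with these as rows.
Reduction leaves 1 leading entry, giving rank 1.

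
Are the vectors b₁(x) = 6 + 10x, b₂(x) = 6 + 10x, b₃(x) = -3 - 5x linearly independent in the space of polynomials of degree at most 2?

linearly dependent

Write each element as a coordinate vector in ℝ³ using {1, x, x²}.
The matrix [b₁|b₂|b₃] has determinant 0.
A zero determinant means the columns are linearly dependent.
Indeed b₁ - b₂ = 0.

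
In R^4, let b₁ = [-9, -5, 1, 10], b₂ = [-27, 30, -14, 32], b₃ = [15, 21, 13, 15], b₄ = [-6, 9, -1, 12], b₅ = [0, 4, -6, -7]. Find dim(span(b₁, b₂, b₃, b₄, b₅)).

3

Row-reduce the 5×4 matrix with these as rows.
Exactly 3 pivots survive; hence the rank is 3.
(With 5 elements in a 4-dimensional space the rank is at most 4.)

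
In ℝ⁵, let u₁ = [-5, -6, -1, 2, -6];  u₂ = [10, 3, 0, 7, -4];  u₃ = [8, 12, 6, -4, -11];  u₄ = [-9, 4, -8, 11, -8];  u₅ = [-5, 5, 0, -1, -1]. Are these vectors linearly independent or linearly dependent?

linearly independent

Place the vectors as rows of a 5×5 matrix and reduce to echelon form.
The reduction yields 5 nonzero rows, so the rank is 5.
Since rank = 5 (the number of vectors), the set is linearly independent.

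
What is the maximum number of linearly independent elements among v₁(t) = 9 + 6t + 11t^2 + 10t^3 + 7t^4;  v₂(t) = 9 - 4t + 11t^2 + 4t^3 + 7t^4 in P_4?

2

Represent each element by its coordinate vector in ℝ⁵.
Row-reduce the 2×5 matrix with these as rows.
Exactly 2 pivots survive; hence the rank is 2.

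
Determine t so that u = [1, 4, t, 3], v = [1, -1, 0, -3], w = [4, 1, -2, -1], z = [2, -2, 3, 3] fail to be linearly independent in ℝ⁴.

The vectors are dependent exactly when the determinant of the matrix with rows u, v, w, z vanishes.
Cofactor expansion gives det = 45*t + 165.
Setting this to zero gives t = -11/3.

t = -11/3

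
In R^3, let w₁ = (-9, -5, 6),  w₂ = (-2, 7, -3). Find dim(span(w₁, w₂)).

Put the 3×2 matrix [w₁|w₂] into echelon form.
The echelon form has 2 nonzero rows, so the rank is 2.

dim = 2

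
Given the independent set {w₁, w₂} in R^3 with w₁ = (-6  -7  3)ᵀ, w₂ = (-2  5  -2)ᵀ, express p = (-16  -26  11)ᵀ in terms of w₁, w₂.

Set up the augmented matrix [w₁ | w₂ | p] and row-reduce.
Row-reducing the augmented matrix gives the unique coefficients (c₁, c₂) = (3, -1).

p = 3w₁ - w₂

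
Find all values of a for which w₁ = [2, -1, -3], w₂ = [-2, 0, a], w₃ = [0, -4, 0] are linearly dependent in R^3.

a = 3

The set is linearly dependent precisely when det[w₁; w₂; w₃] = 0.
Cofactor expansion gives det = 8*a - 24.
Setting this to zero gives a = 3.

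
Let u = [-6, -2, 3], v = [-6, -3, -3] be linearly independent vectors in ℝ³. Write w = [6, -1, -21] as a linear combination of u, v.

Set up the augmented matrix [u | v | w] and row-reduce.
Row-reducing the augmented matrix gives the unique coefficients (a₁, a₂) = (-4, 3).

w = -4u + 3v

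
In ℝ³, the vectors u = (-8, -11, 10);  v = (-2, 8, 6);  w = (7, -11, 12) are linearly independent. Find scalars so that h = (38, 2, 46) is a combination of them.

h = -2u + 3v + 4w

Set up the augmented matrix [u | v | w | h] and row-reduce.
Row-reducing the augmented matrix gives the unique coefficients (α₁, α₂, α₃) = (-2, 3, 4).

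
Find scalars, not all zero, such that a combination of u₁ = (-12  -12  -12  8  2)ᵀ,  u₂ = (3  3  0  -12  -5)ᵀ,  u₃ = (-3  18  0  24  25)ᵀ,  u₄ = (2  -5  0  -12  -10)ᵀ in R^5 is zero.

Set up α₁u₁ + … + α₄u₄ = 0 and solve the homogeneous system.
The free variable yields coefficients (0, 1, -1, -3) (any nonzero multiple also works).

u₂ - u₃ - 3u₄ = 0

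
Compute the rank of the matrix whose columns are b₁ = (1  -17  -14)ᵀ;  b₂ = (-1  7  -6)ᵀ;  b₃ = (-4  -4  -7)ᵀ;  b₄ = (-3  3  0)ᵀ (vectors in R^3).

Apply Gaussian elimination to the matrix whose rows are b₁, b₂, b₃, b₄.
The echelon form has 3 nonzero rows, so the rank is 3.
(With 4 elements in a 3-dimensional space the rank is at most 3.)

rank 3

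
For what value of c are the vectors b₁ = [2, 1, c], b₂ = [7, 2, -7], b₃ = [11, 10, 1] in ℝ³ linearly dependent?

The set is linearly dependent precisely when det[b₁; b₂; b₃] = 0.
Cofactor expansion gives det = 48*c + 60.
Solving 48*c + 60 = 0 yields c = -5/4.

c = -5/4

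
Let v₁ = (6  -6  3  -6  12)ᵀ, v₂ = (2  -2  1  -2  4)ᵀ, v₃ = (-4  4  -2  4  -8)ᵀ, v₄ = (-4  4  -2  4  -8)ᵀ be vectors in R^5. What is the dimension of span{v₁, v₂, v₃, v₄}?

Apply Gaussian elimination to the matrix whose rows are v₁, v₂, v₃, v₄.
The echelon form has 1 nonzero row, so the rank is 1.

dim = 1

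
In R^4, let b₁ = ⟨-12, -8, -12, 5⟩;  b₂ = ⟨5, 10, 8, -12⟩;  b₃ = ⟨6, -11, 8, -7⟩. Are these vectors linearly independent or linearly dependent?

Place the vectors as rows of a 3×4 matrix and reduce to echelon form.
The reduction yields 3 nonzero rows, so the rank is 3.
Since rank = 3 (the number of vectors), the set is linearly independent.

linearly independent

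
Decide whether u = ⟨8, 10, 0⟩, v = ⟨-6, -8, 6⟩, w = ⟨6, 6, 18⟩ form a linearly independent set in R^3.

linearly dependent

The matrix [u|v|w] has determinant 0.
A zero determinant means the columns are linearly dependent.
Indeed 3u + 3v - w = 0.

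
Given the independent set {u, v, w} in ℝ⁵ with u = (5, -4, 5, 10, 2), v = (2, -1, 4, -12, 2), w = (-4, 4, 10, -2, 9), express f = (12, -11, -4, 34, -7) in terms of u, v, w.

Since u, v, w are independent, the coefficients expressing f are uniquely determined by a linear system.
Row-reducing the augmented matrix gives the unique coefficients (c₁, c₂, c₃) = (2, -1, -1).

f = 2u - v - w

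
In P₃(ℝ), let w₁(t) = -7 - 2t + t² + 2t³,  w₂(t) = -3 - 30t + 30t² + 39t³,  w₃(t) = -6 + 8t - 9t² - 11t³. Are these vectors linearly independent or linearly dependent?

Write each element as a coordinate vector in ℝ⁴ using {1, t, …, t³}.
Place the vectors as rows of a 3×4 matrix and reduce to echelon form.
The reduction yields 2 nonzero rows, so the rank is 2.
Since rank 2 < 3, the set is linearly dependent.
Indeed 3w₁ - w₂ - 3w₃ = 0.

linearly dependent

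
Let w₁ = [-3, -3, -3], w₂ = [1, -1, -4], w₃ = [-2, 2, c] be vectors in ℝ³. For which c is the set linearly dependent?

c = 8

Dependence holds iff the 3×3 matrix [w₁ w₂ w₃] is singular.
Cofactor expansion gives det = 6*c - 48.
Setting this to zero gives c = 8.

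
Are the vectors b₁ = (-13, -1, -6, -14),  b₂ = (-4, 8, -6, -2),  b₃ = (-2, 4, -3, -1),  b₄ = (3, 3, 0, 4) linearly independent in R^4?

The matrix [b₁|b₂|b₃|b₄] has determinant 0.
A zero determinant means the columns are linearly dependent.
Indeed b₂ - 2b₃ = 0.

linearly dependent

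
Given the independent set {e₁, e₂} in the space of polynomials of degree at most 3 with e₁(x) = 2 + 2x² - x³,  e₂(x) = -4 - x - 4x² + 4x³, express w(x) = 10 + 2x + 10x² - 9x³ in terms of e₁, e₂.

Work in coordinates with respect to the standard basis {1, x, …, x³}.
Set up the augmented matrix [e₁ | e₂ | w] and row-reduce.
Back-substitution yields (a₁, a₂) = (1, -2).

w = e₁ - 2e₂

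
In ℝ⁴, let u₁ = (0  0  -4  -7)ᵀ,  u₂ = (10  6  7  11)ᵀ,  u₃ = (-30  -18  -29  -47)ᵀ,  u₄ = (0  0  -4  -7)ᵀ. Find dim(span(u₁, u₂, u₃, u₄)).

2

Row-reduce the 4×4 matrix with these as rows.
There are 2 pivot columns, so rank = 2.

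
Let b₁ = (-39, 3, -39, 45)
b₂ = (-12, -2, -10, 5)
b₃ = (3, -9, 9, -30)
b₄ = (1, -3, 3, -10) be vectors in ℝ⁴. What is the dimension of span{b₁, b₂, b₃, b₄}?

2

Put the 4×4 matrix [b₁|b₂|b₃|b₄] into echelon form.
There are 2 pivot columns, so rank = 2.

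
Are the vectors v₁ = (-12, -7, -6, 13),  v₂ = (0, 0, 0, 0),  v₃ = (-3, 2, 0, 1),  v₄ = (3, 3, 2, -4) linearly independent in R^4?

One of the vectors is the zero vector, so the set is linearly dependent.

linearly dependent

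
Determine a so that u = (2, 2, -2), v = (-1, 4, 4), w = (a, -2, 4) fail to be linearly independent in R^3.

a = -13/4

The vectors are dependent exactly when the determinant of the matrix with rows u, v, w vanishes.
Expanding, det = 16*a + 52.
Setting this to zero gives a = -13/4.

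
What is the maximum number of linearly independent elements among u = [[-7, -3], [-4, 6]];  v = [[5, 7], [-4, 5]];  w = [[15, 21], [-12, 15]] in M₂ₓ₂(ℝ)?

2

Pass to coordinate vectors with respect to the basis {E₁₁, E₁₂, E₂₁, E₂₂}.
Form the matrix with u, v, w as columns and reduce.
Reduction leaves 2 leading entries, giving rank 2.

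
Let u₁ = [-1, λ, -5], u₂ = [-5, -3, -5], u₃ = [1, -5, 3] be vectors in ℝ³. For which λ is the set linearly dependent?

The set is linearly dependent precisely when det[u₁; u₂; u₃] = 0.
The determinant works out to 10*λ - 106.
This vanishes exactly when λ = 53/5.

λ = 53/5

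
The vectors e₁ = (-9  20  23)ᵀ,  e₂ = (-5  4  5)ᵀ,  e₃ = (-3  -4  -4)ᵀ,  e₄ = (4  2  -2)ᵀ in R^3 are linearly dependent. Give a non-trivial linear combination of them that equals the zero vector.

Solve the homogeneous system with e₁, e₂, e₃, e₄ as columns by row-reducing the coefficient matrix.
One solution (up to scaling) is (1, -3, 2, 0).

e₁ - 3e₂ + 2e₃ = 0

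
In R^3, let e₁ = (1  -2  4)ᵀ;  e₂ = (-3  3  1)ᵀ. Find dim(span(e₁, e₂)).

Form the matrix with e₁, e₂ as columns and reduce.
Reduction leaves 2 leading entries, giving rank 2.

2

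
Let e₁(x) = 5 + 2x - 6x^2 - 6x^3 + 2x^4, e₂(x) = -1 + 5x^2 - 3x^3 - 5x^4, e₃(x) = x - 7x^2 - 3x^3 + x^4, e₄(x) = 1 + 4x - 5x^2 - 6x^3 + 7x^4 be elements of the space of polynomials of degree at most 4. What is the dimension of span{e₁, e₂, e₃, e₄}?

dim = 4

Represent each element by its coordinate vector in ℝ⁵.
Row-reduce the 4×5 matrix with these as rows.
The echelon form has 4 nonzero rows, so the rank is 4.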